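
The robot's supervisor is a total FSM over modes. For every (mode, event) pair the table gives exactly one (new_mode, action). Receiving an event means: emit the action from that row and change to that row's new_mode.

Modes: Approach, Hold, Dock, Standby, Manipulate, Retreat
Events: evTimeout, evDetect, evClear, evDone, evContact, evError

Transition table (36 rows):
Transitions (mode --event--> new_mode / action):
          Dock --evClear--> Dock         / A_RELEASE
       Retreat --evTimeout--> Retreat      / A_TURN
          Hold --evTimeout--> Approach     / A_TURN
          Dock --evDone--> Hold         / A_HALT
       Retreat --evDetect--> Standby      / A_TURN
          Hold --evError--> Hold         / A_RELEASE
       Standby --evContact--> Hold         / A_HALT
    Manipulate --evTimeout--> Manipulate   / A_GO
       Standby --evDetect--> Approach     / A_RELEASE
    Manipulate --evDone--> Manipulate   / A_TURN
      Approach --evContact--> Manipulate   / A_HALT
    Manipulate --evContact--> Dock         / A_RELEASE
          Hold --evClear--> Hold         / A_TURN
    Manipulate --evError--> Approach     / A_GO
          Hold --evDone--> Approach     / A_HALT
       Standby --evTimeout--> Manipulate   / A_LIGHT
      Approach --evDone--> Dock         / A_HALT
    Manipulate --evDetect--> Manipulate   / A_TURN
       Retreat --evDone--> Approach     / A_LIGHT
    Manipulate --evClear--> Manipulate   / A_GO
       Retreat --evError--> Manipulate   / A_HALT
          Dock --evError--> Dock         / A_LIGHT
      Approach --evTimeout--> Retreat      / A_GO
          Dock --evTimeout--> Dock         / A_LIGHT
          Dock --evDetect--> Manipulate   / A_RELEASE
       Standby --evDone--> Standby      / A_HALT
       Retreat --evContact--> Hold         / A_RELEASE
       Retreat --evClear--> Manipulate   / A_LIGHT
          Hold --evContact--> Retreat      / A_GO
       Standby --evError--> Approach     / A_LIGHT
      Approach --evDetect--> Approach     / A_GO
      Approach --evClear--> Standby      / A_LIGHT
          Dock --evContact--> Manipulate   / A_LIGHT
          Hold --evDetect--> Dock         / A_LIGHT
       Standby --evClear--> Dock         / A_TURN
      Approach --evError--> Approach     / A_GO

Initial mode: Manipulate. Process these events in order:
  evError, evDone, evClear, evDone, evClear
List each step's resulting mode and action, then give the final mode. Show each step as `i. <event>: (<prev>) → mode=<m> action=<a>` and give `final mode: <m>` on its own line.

1. evError: (Manipulate) → mode=Approach action=A_GO
2. evDone: (Approach) → mode=Dock action=A_HALT
3. evClear: (Dock) → mode=Dock action=A_RELEASE
4. evDone: (Dock) → mode=Hold action=A_HALT
5. evClear: (Hold) → mode=Hold action=A_TURN

final mode: Hold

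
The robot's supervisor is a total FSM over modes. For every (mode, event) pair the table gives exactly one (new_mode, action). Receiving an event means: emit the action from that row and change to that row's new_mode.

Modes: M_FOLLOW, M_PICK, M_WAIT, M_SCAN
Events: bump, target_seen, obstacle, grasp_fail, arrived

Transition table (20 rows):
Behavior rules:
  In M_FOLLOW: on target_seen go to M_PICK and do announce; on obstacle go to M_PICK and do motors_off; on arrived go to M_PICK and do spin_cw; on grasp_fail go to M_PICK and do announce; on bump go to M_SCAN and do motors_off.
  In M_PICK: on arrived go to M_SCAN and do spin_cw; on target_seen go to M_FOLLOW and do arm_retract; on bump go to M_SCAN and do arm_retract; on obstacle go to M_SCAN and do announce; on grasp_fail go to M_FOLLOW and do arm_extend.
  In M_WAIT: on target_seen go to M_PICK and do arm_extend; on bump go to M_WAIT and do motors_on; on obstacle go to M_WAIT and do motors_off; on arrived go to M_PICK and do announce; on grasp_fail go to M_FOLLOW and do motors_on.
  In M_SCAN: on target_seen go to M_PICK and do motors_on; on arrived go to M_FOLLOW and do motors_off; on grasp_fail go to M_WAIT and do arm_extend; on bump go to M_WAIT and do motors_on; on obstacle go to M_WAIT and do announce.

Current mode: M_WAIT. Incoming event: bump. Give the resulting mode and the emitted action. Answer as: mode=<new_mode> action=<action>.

mode=M_WAIT action=motors_on

current mode = M_WAIT; filter table to that mode:
  (M_WAIT, target_seen) → (M_PICK, arm_extend)
  (M_WAIT, bump) → (M_WAIT, motors_on)  ← event matches
  (M_WAIT, obstacle) → (M_WAIT, motors_off)
  (M_WAIT, arrived) → (M_PICK, announce)
  (M_WAIT, grasp_fail) → (M_FOLLOW, motors_on)
event = bump selects (M_WAIT, motors_on)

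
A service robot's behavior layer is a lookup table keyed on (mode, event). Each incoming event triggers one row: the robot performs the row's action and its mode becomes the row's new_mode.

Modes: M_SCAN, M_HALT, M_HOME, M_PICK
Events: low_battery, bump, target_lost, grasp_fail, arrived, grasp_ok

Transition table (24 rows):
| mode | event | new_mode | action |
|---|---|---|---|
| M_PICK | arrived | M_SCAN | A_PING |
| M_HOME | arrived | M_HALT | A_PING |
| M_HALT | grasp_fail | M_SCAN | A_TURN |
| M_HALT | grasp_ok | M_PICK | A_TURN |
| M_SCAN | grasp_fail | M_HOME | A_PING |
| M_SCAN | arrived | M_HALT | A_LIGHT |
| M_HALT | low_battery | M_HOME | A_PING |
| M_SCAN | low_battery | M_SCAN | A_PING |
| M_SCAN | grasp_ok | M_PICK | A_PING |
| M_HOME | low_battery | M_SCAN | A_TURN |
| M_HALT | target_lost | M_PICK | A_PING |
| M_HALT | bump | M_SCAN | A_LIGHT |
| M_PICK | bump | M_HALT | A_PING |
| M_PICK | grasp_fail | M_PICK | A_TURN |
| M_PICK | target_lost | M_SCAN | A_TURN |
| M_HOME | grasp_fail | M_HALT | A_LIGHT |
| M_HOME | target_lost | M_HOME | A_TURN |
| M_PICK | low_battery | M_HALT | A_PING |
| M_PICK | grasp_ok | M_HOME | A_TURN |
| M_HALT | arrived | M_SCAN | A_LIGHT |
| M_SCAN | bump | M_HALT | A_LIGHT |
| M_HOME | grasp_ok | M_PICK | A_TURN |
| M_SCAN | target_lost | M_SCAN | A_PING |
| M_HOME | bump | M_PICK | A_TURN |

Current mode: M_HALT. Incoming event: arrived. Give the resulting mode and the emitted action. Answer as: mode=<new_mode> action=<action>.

current mode = M_HALT; filter table to that mode:
  (M_HALT, grasp_fail) → (M_SCAN, A_TURN)
  (M_HALT, grasp_ok) → (M_PICK, A_TURN)
  (M_HALT, low_battery) → (M_HOME, A_PING)
  (M_HALT, target_lost) → (M_PICK, A_PING)
  (M_HALT, bump) → (M_SCAN, A_LIGHT)
  (M_HALT, arrived) → (M_SCAN, A_LIGHT)  ← event matches
event = arrived selects (M_SCAN, A_LIGHT)

mode=M_SCAN action=A_LIGHT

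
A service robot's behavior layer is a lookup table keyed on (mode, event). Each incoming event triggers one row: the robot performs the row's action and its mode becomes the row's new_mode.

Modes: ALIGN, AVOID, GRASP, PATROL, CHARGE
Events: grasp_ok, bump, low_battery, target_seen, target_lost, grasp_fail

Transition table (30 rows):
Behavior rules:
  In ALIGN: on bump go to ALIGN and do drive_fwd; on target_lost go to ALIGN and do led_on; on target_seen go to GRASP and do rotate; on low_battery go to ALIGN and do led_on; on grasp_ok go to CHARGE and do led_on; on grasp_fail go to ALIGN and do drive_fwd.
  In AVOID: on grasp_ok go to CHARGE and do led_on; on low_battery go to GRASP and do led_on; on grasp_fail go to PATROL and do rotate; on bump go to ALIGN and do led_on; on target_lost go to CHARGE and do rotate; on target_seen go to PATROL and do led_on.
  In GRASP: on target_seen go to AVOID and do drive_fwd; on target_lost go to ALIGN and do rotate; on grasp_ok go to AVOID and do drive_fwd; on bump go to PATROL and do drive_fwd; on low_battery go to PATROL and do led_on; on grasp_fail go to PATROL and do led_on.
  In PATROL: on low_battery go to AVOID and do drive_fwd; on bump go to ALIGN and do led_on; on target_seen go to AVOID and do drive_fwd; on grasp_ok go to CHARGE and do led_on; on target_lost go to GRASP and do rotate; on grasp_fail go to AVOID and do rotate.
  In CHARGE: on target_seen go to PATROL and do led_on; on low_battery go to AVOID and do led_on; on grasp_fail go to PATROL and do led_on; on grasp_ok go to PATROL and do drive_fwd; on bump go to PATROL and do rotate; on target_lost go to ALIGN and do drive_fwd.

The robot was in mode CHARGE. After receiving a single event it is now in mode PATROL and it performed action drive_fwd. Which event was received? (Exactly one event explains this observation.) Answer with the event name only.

grasp_ok

try grasp_ok: (CHARGE, grasp_ok) → (PATROL, drive_fwd)  ← matches
try bump: (CHARGE, bump) → (PATROL, rotate)
try low_battery: (CHARGE, low_battery) → (AVOID, led_on)
try target_seen: (CHARGE, target_seen) → (PATROL, led_on)
try target_lost: (CHARGE, target_lost) → (ALIGN, drive_fwd)
try grasp_fail: (CHARGE, grasp_fail) → (PATROL, led_on)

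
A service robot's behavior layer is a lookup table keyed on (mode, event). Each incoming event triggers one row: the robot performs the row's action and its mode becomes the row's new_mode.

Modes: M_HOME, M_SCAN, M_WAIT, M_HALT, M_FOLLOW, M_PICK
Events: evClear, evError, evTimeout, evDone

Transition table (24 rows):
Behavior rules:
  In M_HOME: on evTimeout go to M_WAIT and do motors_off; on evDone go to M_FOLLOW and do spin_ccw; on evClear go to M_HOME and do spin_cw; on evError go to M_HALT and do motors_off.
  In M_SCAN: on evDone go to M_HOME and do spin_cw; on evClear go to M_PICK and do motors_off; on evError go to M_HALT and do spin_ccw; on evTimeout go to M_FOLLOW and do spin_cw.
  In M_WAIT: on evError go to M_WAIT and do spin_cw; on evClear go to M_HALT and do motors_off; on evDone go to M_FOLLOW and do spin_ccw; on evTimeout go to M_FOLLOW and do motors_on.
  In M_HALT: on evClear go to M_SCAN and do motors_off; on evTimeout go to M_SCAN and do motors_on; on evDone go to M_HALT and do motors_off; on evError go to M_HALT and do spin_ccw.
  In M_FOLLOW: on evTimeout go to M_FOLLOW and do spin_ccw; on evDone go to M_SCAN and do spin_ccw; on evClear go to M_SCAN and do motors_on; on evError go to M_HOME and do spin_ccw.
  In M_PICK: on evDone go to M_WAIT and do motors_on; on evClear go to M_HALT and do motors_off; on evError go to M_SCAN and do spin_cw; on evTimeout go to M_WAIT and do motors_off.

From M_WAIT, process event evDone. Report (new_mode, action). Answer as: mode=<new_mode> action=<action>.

mode=M_FOLLOW action=spin_ccw

current mode = M_WAIT; filter table to that mode:
  (M_WAIT, evError) → (M_WAIT, spin_cw)
  (M_WAIT, evClear) → (M_HALT, motors_off)
  (M_WAIT, evDone) → (M_FOLLOW, spin_ccw)  ← event matches
  (M_WAIT, evTimeout) → (M_FOLLOW, motors_on)
event = evDone selects (M_FOLLOW, spin_ccw)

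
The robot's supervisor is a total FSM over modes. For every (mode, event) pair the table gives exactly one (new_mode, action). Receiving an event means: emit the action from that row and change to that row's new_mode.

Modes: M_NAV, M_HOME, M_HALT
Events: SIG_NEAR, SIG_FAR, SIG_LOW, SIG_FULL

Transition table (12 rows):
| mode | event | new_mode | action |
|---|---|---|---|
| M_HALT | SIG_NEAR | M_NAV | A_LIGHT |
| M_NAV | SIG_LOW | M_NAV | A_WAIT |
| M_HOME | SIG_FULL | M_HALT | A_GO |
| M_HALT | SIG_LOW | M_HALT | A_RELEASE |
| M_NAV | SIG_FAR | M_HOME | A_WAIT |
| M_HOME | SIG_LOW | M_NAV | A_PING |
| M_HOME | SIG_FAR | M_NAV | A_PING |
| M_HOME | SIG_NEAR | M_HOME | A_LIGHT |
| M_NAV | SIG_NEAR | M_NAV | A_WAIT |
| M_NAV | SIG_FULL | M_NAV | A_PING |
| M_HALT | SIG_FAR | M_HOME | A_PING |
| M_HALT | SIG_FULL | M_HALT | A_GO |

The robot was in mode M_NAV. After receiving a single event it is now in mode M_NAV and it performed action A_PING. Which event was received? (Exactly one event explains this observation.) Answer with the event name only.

SIG_FULL

try SIG_NEAR: (M_NAV, SIG_NEAR) → (M_NAV, A_WAIT)
try SIG_FAR: (M_NAV, SIG_FAR) → (M_HOME, A_WAIT)
try SIG_LOW: (M_NAV, SIG_LOW) → (M_NAV, A_WAIT)
try SIG_FULL: (M_NAV, SIG_FULL) → (M_NAV, A_PING)  ← matches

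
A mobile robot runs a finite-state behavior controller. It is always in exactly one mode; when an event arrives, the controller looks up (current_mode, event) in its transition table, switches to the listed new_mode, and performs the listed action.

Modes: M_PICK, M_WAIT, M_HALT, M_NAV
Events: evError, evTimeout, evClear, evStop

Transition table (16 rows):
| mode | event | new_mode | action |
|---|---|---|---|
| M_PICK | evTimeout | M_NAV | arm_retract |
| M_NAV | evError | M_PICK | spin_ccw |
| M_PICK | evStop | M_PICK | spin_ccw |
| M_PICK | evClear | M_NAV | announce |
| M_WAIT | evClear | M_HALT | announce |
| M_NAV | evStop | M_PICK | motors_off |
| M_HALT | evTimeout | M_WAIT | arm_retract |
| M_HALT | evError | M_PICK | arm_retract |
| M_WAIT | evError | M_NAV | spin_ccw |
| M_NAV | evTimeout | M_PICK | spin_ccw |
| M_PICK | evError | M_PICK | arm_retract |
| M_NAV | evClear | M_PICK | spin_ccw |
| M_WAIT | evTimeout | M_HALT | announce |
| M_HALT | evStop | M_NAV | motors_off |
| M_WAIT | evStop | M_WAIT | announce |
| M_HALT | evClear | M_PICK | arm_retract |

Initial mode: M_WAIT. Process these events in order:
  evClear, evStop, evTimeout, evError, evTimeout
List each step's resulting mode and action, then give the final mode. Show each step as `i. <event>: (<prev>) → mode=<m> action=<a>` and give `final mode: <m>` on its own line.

final mode: M_NAV

1. evClear: (M_WAIT) → mode=M_HALT action=announce
2. evStop: (M_HALT) → mode=M_NAV action=motors_off
3. evTimeout: (M_NAV) → mode=M_PICK action=spin_ccw
4. evError: (M_PICK) → mode=M_PICK action=arm_retract
5. evTimeout: (M_PICK) → mode=M_NAV action=arm_retract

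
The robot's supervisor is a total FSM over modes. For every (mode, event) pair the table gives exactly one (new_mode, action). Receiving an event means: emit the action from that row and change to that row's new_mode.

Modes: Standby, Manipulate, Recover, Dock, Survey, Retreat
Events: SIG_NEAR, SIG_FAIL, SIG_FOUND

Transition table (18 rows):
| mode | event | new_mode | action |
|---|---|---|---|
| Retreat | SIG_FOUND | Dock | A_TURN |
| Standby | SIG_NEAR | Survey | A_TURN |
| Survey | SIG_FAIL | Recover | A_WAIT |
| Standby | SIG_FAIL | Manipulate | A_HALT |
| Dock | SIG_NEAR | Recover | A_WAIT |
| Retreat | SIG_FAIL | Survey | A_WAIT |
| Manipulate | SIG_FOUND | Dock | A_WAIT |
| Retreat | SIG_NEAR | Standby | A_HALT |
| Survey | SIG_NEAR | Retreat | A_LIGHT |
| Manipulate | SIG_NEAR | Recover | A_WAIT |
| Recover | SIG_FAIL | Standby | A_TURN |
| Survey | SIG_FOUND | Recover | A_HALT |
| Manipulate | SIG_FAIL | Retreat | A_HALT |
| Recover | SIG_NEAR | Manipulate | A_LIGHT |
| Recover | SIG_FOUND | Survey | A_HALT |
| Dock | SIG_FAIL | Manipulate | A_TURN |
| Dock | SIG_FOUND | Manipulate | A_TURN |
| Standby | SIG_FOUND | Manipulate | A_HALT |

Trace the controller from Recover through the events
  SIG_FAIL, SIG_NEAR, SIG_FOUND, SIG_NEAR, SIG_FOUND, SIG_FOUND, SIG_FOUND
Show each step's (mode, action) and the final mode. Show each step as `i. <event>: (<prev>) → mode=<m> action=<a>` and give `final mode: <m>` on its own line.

1. SIG_FAIL: (Recover) → mode=Standby action=A_TURN
2. SIG_NEAR: (Standby) → mode=Survey action=A_TURN
3. SIG_FOUND: (Survey) → mode=Recover action=A_HALT
4. SIG_NEAR: (Recover) → mode=Manipulate action=A_LIGHT
5. SIG_FOUND: (Manipulate) → mode=Dock action=A_WAIT
6. SIG_FOUND: (Dock) → mode=Manipulate action=A_TURN
7. SIG_FOUND: (Manipulate) → mode=Dock action=A_WAIT

final mode: Dock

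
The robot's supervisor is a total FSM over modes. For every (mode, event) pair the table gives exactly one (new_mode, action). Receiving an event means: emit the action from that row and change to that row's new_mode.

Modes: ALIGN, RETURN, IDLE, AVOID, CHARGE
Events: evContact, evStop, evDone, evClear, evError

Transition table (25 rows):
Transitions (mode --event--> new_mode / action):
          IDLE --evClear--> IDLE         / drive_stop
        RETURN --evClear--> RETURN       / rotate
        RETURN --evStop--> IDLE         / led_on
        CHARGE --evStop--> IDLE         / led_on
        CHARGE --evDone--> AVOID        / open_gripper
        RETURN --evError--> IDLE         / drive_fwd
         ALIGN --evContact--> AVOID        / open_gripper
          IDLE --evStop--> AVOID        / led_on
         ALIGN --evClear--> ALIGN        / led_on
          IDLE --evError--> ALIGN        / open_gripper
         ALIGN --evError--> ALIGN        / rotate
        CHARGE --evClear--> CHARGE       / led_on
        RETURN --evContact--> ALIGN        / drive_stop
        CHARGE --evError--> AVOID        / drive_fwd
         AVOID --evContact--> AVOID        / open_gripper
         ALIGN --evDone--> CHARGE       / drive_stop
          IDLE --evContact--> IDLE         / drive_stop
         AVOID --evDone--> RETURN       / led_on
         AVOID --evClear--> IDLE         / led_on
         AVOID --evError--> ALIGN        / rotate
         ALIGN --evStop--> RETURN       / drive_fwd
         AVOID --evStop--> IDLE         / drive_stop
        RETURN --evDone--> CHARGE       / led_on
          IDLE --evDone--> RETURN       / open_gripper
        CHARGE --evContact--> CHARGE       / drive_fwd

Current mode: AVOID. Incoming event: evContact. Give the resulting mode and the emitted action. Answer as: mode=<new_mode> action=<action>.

current mode = AVOID; filter table to that mode:
  (AVOID, evContact) → (AVOID, open_gripper)  ← event matches
  (AVOID, evDone) → (RETURN, led_on)
  (AVOID, evClear) → (IDLE, led_on)
  (AVOID, evError) → (ALIGN, rotate)
  (AVOID, evStop) → (IDLE, drive_stop)
event = evContact selects (AVOID, open_gripper)

mode=AVOID action=open_gripper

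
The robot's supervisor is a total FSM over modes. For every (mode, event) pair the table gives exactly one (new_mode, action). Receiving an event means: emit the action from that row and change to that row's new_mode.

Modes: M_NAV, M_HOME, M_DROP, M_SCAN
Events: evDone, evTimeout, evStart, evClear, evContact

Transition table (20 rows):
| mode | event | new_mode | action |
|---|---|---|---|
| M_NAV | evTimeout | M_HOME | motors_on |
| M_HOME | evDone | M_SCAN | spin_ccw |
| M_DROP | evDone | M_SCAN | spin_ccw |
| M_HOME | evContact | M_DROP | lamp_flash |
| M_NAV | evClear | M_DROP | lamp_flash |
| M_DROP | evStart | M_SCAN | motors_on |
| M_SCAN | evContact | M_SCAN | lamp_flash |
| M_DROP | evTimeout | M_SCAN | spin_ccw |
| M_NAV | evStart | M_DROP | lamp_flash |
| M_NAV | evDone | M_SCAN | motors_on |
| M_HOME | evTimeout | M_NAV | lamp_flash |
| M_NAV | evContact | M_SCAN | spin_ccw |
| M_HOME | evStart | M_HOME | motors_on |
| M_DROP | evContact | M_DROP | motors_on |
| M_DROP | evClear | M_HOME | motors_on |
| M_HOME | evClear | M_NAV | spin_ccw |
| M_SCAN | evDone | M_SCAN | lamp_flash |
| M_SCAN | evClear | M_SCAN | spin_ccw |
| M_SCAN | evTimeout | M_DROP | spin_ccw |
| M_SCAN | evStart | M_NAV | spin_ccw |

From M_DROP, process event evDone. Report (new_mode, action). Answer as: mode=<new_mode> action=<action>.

current mode = M_DROP; filter table to that mode:
  (M_DROP, evDone) → (M_SCAN, spin_ccw)  ← event matches
  (M_DROP, evStart) → (M_SCAN, motors_on)
  (M_DROP, evTimeout) → (M_SCAN, spin_ccw)
  (M_DROP, evContact) → (M_DROP, motors_on)
  (M_DROP, evClear) → (M_HOME, motors_on)
event = evDone selects (M_SCAN, spin_ccw)

mode=M_SCAN action=spin_ccw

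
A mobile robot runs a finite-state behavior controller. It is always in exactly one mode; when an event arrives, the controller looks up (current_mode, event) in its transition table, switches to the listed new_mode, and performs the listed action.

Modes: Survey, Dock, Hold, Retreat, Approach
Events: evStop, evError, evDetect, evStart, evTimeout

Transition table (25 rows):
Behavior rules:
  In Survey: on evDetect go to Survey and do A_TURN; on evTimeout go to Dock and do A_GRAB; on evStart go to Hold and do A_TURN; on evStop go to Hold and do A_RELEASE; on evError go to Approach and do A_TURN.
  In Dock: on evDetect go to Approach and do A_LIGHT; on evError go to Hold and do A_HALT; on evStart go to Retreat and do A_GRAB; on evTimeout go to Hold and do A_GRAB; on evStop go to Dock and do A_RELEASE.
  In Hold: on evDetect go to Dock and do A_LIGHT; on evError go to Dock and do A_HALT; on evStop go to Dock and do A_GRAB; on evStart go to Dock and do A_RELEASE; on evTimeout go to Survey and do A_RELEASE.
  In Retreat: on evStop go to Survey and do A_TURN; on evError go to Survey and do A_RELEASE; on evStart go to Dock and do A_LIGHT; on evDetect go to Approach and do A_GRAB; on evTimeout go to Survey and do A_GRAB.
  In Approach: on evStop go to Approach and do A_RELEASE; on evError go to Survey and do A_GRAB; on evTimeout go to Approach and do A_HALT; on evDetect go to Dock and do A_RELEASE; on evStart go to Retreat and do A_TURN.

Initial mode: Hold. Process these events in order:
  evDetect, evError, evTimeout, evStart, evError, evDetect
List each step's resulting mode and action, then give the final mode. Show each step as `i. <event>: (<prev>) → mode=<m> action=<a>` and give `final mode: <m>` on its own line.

1. evDetect: (Hold) → mode=Dock action=A_LIGHT
2. evError: (Dock) → mode=Hold action=A_HALT
3. evTimeout: (Hold) → mode=Survey action=A_RELEASE
4. evStart: (Survey) → mode=Hold action=A_TURN
5. evError: (Hold) → mode=Dock action=A_HALT
6. evDetect: (Dock) → mode=Approach action=A_LIGHT

final mode: Approach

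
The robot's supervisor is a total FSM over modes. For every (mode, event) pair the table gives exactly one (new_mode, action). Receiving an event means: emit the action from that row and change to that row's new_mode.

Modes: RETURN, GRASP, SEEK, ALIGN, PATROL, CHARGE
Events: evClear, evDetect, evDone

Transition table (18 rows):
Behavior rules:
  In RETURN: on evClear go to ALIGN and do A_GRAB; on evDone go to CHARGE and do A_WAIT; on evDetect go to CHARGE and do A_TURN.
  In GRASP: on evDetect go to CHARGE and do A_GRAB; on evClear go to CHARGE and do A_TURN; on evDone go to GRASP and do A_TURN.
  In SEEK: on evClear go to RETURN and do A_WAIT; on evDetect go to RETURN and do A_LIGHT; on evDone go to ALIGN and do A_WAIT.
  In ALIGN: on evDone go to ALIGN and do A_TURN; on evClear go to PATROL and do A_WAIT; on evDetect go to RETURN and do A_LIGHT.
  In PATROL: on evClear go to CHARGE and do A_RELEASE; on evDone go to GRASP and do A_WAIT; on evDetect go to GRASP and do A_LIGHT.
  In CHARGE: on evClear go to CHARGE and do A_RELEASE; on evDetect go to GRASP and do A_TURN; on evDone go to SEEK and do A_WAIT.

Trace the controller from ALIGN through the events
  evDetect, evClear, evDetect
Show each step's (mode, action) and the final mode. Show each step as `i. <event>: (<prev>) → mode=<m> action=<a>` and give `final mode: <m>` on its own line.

1. evDetect: (ALIGN) → mode=RETURN action=A_LIGHT
2. evClear: (RETURN) → mode=ALIGN action=A_GRAB
3. evDetect: (ALIGN) → mode=RETURN action=A_LIGHT

final mode: RETURN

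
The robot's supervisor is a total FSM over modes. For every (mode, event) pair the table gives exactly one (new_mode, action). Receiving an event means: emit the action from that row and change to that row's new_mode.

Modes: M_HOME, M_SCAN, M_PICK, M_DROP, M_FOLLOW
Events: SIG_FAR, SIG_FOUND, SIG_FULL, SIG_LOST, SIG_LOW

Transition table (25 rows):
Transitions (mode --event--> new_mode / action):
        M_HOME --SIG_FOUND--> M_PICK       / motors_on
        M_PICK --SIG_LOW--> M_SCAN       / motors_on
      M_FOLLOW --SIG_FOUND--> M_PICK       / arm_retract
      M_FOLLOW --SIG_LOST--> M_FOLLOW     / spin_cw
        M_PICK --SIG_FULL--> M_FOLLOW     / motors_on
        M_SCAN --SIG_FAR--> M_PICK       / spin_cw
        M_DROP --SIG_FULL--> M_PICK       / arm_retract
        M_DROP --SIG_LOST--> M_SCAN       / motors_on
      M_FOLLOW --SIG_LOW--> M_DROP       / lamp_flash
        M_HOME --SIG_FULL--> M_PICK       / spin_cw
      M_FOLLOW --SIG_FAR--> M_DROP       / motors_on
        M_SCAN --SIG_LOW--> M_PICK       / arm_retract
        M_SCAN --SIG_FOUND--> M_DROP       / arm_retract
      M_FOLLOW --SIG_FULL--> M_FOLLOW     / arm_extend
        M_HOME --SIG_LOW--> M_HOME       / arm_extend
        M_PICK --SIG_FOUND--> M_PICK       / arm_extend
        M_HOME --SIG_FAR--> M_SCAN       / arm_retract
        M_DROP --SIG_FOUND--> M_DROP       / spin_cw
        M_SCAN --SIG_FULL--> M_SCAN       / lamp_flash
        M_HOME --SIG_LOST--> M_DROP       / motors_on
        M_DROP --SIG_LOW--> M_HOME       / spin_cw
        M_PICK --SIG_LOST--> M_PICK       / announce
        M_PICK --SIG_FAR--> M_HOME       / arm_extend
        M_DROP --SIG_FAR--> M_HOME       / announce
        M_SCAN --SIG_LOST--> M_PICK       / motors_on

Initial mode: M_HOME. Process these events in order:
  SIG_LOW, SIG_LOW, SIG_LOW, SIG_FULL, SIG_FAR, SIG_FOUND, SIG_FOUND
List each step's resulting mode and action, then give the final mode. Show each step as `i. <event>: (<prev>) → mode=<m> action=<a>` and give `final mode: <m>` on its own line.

1. SIG_LOW: (M_HOME) → mode=M_HOME action=arm_extend
2. SIG_LOW: (M_HOME) → mode=M_HOME action=arm_extend
3. SIG_LOW: (M_HOME) → mode=M_HOME action=arm_extend
4. SIG_FULL: (M_HOME) → mode=M_PICK action=spin_cw
5. SIG_FAR: (M_PICK) → mode=M_HOME action=arm_extend
6. SIG_FOUND: (M_HOME) → mode=M_PICK action=motors_on
7. SIG_FOUND: (M_PICK) → mode=M_PICK action=arm_extend

final mode: M_PICK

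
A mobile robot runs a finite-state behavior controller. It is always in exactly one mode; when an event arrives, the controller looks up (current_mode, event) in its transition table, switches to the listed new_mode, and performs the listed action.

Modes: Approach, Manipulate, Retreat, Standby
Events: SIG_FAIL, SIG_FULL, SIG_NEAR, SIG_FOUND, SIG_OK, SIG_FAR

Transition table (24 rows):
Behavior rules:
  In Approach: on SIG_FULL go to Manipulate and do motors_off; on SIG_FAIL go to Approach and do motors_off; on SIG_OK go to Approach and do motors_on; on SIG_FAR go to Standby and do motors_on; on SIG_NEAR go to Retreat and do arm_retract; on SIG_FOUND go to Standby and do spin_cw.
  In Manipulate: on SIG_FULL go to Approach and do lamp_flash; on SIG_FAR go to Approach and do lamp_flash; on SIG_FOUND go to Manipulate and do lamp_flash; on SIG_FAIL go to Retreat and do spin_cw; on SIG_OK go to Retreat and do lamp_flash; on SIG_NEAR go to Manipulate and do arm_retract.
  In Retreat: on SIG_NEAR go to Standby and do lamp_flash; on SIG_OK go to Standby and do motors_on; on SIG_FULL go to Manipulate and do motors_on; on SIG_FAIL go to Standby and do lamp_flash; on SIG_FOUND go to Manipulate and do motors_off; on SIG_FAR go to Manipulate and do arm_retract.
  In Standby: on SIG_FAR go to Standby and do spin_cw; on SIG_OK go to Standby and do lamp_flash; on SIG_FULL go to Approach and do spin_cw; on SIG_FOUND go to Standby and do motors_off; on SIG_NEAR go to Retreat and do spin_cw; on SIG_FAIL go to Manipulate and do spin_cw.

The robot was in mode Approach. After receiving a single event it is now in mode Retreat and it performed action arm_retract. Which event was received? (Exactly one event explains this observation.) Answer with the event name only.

SIG_NEAR

try SIG_FAIL: (Approach, SIG_FAIL) → (Approach, motors_off)
try SIG_FULL: (Approach, SIG_FULL) → (Manipulate, motors_off)
try SIG_NEAR: (Approach, SIG_NEAR) → (Retreat, arm_retract)  ← matches
try SIG_FOUND: (Approach, SIG_FOUND) → (Standby, spin_cw)
try SIG_OK: (Approach, SIG_OK) → (Approach, motors_on)
try SIG_FAR: (Approach, SIG_FAR) → (Standby, motors_on)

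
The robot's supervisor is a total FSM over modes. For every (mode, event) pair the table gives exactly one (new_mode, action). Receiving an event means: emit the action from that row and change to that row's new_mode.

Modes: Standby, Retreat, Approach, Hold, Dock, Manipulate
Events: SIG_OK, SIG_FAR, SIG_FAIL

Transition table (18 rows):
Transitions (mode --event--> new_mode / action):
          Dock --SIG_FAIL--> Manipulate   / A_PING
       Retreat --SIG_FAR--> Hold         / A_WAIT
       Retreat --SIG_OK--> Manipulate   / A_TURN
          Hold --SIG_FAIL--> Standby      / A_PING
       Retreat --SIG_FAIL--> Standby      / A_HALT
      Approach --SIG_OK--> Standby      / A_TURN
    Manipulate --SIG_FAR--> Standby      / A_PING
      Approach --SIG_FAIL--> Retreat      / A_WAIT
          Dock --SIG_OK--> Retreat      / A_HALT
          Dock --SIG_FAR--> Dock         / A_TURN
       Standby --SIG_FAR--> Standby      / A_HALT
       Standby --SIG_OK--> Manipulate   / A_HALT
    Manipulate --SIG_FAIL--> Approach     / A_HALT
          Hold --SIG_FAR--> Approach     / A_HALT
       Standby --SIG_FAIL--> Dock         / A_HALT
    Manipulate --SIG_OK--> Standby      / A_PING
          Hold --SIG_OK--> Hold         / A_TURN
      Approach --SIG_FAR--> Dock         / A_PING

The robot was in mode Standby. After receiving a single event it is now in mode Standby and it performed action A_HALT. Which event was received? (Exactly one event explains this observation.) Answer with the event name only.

try SIG_OK: (Standby, SIG_OK) → (Manipulate, A_HALT)
try SIG_FAR: (Standby, SIG_FAR) → (Standby, A_HALT)  ← matches
try SIG_FAIL: (Standby, SIG_FAIL) → (Dock, A_HALT)

SIG_FAR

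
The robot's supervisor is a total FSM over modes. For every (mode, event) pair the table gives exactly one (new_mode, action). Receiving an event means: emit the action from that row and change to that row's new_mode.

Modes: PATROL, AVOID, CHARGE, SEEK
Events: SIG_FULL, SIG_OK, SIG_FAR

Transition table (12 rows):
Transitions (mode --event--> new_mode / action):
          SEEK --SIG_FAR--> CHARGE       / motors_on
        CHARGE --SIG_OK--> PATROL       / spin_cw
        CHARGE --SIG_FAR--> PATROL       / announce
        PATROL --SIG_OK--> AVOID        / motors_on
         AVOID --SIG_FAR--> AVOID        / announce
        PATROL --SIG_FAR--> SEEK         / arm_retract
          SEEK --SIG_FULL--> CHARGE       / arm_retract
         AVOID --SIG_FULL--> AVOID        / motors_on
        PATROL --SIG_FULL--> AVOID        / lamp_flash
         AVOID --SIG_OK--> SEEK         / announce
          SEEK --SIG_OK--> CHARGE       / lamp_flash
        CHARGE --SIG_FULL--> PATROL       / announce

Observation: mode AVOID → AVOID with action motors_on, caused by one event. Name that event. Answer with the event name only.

SIG_FULL

try SIG_FULL: (AVOID, SIG_FULL) → (AVOID, motors_on)  ← matches
try SIG_OK: (AVOID, SIG_OK) → (SEEK, announce)
try SIG_FAR: (AVOID, SIG_FAR) → (AVOID, announce)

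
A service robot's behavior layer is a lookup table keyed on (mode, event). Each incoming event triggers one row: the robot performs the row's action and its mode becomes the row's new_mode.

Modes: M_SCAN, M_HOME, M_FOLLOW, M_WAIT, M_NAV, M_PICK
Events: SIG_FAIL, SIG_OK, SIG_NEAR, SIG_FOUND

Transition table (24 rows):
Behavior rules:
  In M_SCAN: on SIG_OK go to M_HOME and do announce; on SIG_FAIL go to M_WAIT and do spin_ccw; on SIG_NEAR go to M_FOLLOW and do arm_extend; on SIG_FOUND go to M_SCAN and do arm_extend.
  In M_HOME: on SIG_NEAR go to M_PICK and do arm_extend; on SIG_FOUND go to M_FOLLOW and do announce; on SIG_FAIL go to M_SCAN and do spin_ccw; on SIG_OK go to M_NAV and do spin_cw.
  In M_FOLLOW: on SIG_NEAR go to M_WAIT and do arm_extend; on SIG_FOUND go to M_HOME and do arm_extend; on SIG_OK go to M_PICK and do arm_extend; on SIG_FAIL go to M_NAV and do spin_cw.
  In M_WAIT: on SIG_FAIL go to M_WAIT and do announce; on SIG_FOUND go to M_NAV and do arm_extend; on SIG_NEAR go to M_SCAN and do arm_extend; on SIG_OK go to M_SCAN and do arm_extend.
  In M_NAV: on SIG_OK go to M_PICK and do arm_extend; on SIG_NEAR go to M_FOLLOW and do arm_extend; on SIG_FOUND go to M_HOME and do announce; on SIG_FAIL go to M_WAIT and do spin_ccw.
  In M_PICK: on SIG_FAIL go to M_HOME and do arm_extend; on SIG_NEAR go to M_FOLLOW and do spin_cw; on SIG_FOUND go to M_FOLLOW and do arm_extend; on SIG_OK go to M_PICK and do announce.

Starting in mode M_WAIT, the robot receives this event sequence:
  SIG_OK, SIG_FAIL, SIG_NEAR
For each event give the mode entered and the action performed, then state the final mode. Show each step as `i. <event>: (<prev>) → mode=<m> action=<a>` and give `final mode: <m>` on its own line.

final mode: M_SCAN

1. SIG_OK: (M_WAIT) → mode=M_SCAN action=arm_extend
2. SIG_FAIL: (M_SCAN) → mode=M_WAIT action=spin_ccw
3. SIG_NEAR: (M_WAIT) → mode=M_SCAN action=arm_extend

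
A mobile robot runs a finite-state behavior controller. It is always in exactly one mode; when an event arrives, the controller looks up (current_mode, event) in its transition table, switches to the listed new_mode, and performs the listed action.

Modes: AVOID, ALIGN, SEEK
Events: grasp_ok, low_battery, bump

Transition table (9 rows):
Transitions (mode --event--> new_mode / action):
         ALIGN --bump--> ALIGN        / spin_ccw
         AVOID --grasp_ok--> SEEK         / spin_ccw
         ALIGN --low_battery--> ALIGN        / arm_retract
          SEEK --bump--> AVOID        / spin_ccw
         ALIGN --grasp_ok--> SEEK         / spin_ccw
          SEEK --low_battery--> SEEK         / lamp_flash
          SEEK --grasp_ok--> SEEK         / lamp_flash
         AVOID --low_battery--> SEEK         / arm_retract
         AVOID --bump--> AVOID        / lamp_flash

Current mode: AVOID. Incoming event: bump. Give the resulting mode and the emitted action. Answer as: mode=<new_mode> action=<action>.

current mode = AVOID; filter table to that mode:
  (AVOID, grasp_ok) → (SEEK, spin_ccw)
  (AVOID, low_battery) → (SEEK, arm_retract)
  (AVOID, bump) → (AVOID, lamp_flash)  ← event matches
event = bump selects (AVOID, lamp_flash)

mode=AVOID action=lamp_flash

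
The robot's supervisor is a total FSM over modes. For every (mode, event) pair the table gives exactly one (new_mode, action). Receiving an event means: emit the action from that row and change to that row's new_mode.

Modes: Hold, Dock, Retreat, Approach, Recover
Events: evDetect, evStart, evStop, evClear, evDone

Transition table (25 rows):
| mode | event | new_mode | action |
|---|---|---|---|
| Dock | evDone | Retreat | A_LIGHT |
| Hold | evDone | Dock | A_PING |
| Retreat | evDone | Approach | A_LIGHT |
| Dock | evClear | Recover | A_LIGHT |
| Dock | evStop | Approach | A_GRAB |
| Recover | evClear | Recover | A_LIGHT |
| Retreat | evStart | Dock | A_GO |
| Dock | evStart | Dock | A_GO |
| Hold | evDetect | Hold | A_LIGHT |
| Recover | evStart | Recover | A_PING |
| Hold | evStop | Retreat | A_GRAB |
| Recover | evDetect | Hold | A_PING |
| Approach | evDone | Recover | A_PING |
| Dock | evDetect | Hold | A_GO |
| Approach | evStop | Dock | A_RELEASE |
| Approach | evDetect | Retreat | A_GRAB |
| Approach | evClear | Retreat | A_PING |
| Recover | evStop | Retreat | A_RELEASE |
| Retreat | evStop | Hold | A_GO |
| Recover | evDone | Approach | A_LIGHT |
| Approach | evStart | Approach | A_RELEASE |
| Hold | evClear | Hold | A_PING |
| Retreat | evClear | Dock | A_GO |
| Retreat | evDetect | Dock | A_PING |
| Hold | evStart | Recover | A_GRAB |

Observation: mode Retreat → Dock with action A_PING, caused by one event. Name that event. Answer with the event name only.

try evDetect: (Retreat, evDetect) → (Dock, A_PING)  ← matches
try evStart: (Retreat, evStart) → (Dock, A_GO)
try evStop: (Retreat, evStop) → (Hold, A_GO)
try evClear: (Retreat, evClear) → (Dock, A_GO)
try evDone: (Retreat, evDone) → (Approach, A_LIGHT)

evDetect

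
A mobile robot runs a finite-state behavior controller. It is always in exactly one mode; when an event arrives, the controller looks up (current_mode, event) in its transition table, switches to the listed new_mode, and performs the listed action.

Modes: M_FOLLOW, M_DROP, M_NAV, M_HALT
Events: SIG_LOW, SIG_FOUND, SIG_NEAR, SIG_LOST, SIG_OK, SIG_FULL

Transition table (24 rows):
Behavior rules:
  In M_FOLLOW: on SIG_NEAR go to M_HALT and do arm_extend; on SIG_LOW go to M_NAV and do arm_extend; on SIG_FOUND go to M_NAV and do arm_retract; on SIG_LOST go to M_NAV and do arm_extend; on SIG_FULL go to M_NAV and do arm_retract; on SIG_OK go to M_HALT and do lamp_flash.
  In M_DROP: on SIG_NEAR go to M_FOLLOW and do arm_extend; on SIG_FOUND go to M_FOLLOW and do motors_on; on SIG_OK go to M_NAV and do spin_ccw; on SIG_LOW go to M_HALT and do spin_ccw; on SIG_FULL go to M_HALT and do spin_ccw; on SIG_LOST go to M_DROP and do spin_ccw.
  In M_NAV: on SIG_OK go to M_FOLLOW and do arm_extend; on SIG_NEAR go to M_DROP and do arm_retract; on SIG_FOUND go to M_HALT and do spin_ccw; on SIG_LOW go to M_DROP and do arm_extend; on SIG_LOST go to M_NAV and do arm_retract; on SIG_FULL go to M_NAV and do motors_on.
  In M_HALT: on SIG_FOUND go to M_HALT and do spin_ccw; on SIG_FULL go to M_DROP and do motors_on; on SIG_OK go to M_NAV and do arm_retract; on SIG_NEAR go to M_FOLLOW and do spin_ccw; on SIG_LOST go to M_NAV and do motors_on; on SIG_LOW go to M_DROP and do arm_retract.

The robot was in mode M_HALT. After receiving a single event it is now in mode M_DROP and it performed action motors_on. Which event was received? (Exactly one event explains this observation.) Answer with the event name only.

try SIG_LOW: (M_HALT, SIG_LOW) → (M_DROP, arm_retract)
try SIG_FOUND: (M_HALT, SIG_FOUND) → (M_HALT, spin_ccw)
try SIG_NEAR: (M_HALT, SIG_NEAR) → (M_FOLLOW, spin_ccw)
try SIG_LOST: (M_HALT, SIG_LOST) → (M_NAV, motors_on)
try SIG_OK: (M_HALT, SIG_OK) → (M_NAV, arm_retract)
try SIG_FULL: (M_HALT, SIG_FULL) → (M_DROP, motors_on)  ← matches

SIG_FULL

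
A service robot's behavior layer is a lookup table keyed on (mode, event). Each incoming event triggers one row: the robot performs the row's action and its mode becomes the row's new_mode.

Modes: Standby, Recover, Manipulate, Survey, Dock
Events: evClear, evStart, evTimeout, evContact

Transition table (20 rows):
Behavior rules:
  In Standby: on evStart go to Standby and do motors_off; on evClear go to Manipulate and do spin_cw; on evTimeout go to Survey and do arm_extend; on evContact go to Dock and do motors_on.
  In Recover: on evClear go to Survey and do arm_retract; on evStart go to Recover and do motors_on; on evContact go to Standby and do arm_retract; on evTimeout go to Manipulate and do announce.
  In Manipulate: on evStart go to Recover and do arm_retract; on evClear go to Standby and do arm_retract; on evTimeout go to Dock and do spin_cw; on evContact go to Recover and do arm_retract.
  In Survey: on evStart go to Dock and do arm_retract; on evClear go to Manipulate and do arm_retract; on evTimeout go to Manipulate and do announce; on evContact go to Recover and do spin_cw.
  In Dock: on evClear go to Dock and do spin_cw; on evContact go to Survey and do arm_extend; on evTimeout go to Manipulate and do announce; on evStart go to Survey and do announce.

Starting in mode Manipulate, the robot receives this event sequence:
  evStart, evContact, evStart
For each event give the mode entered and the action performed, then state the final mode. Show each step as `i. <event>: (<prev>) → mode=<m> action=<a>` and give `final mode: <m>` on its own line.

final mode: Standby

1. evStart: (Manipulate) → mode=Recover action=arm_retract
2. evContact: (Recover) → mode=Standby action=arm_retract
3. evStart: (Standby) → mode=Standby action=motors_off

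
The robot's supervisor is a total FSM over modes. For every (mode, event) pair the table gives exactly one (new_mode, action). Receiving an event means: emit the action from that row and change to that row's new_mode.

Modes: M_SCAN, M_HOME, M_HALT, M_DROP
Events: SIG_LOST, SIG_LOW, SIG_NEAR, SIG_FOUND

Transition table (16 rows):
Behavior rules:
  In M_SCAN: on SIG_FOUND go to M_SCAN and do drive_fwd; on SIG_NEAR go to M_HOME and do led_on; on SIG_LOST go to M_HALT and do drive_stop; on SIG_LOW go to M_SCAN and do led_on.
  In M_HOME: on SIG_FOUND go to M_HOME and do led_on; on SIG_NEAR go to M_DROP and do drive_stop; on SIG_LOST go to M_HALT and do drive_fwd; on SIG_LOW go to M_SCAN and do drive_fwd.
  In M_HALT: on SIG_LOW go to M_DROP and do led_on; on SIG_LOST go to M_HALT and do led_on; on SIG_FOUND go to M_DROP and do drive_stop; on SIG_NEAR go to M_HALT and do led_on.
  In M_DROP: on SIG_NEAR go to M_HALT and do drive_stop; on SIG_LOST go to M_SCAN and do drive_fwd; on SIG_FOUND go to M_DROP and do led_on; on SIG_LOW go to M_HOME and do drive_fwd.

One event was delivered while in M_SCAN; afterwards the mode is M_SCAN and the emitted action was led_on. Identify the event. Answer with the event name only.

try SIG_LOST: (M_SCAN, SIG_LOST) → (M_HALT, drive_stop)
try SIG_LOW: (M_SCAN, SIG_LOW) → (M_SCAN, led_on)  ← matches
try SIG_NEAR: (M_SCAN, SIG_NEAR) → (M_HOME, led_on)
try SIG_FOUND: (M_SCAN, SIG_FOUND) → (M_SCAN, drive_fwd)

SIG_LOW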